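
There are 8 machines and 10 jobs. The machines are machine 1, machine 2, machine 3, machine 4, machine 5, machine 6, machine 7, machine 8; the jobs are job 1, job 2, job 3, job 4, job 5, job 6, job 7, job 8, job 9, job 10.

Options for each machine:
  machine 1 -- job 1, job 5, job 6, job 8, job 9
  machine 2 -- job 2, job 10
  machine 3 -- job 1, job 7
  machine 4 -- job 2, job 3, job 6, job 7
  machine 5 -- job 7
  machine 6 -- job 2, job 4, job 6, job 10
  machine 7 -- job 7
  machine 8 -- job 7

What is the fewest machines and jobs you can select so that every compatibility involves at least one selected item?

A maximum matching has 6 edges (e.g. machine 1–job 9, machine 2–job 10, machine 3–job 1, machine 4–job 6, machine 5–job 7, machine 6–job 2).
By König's theorem the minimum vertex cover has the same size. One such cover is {machine 1, machine 2, machine 3, machine 4, machine 6, job 7}.

6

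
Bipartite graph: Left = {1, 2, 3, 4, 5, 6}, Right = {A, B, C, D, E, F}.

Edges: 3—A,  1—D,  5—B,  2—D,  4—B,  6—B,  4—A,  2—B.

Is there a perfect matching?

The set {1, 2, 3, 4, 5, 6} has only 3 neighbours ({A, B, D}), so by Hall's theorem at most 3 of the 6 left vertices can be matched.
Hence no matching covers every left vertex.

No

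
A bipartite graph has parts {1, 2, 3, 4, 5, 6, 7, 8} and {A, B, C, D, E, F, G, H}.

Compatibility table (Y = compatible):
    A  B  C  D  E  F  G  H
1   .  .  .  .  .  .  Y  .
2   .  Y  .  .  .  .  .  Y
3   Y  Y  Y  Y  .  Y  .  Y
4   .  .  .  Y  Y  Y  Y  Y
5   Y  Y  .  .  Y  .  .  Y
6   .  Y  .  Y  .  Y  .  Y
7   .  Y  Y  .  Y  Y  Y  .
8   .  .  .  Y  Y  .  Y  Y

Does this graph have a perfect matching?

A valid assignment of size 8: 1–G, 2–H, 3–C, 4–D, 5–A, 6–F, 7–B, 8–E.
All 8 left vertices are covered.

Yes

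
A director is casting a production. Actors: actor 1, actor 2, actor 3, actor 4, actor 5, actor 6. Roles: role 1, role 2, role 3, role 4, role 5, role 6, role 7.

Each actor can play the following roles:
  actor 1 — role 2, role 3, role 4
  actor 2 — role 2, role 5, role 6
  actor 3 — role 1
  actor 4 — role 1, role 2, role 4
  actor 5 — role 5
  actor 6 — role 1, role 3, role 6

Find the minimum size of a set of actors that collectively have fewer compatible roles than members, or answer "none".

none

A matching saturating every actor exists, for instance actor 1→role 2, actor 2→role 6, actor 3→role 1, actor 4→role 4, actor 5→role 5, actor 6→role 3.
By Hall's marriage theorem, this means |N(S)| ≥ |S| for every subset S, so no violating subset exists.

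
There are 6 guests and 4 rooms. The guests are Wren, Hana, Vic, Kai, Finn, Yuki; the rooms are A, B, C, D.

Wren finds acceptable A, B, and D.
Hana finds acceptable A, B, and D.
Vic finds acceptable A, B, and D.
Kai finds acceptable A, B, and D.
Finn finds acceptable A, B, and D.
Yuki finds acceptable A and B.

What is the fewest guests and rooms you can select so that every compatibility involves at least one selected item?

3

{A, B, D} is a vertex cover of size 3: every edge has an endpoint in this set.
No smaller cover exists because Wren–A, Hana–D, Vic–B is a matching of size 3, and a cover must include an endpoint of each of these disjoint edges (König's theorem).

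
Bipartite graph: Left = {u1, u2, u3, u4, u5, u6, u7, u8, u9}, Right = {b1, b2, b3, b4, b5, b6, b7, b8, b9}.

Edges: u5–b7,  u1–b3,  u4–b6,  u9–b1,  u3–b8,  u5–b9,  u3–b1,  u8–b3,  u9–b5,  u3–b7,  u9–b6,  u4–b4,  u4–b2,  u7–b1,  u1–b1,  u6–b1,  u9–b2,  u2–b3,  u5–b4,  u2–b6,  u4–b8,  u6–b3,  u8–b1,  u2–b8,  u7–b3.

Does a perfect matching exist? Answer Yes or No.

The set {u1, u6, u7, u8} has only 2 neighbours ({b1, b3}), so by Hall's theorem at most 7 of the 9 left vertices can be matched.
Hence no matching covers every left vertex.

No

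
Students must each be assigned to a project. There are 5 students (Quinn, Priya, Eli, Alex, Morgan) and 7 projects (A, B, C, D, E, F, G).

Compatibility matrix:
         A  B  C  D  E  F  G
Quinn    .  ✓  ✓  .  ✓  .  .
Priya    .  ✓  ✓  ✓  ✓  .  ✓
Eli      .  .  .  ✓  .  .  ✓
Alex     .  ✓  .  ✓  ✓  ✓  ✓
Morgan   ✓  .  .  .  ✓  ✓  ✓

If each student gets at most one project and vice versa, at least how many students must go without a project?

0

For example, pair Quinn-C, Priya-G, Eli-D, Alex-B, Morgan-E.
All 5 students are matched, so no larger matching exists.
That matches 5 of the 5, leaving 0 unmatched; no matching can do better.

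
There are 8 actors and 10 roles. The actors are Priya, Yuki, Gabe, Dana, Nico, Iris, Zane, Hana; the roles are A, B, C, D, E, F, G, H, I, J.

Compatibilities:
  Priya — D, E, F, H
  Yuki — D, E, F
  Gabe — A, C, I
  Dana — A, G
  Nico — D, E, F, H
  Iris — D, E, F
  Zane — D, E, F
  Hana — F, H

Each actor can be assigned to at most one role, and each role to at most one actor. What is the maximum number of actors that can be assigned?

One maximum matching: Priya→H, Yuki→F, Gabe→I, Dana→G, Nico→D, Iris→E.
The set {Priya, Yuki, Nico, Iris, Zane, Hana} has only 4 neighbours ({D, E, F, H}), so by Hall's theorem at most 6 of the 8 actors can be matched.

6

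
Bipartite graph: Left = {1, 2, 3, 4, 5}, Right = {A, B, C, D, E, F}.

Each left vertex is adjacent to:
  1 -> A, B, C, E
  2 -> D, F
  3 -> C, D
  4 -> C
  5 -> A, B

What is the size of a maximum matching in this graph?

5

For example, pair 1–E, 2–F, 3–D, 4–C, 5–B.
All 5 left vertices are matched, so no larger matching exists.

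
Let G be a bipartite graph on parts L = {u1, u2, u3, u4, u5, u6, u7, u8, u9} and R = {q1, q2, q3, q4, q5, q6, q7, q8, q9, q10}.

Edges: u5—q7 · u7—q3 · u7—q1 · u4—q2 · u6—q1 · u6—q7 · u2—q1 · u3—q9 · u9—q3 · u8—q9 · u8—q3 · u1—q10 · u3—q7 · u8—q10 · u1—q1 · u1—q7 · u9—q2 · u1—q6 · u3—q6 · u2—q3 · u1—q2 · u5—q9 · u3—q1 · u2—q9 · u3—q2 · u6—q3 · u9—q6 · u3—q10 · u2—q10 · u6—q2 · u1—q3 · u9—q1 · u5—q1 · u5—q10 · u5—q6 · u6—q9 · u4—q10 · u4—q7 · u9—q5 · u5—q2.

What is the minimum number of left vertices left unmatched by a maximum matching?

1

One maximum matching: u1–q1, u2–q10, u3–q7, u4–q2, u5–q6, u6–q9, u7–q3, u9–q5.
The set {u1, u2, u3, u4, u5, u6, u7, u8} has only 7 neighbours ({q1, q10, q2, q3, q6, q7, q9}), so by Hall's theorem at most 8 of the 9 left vertices can be matched.
That matches 8 of the 9, leaving 1 unmatched; no matching can do better.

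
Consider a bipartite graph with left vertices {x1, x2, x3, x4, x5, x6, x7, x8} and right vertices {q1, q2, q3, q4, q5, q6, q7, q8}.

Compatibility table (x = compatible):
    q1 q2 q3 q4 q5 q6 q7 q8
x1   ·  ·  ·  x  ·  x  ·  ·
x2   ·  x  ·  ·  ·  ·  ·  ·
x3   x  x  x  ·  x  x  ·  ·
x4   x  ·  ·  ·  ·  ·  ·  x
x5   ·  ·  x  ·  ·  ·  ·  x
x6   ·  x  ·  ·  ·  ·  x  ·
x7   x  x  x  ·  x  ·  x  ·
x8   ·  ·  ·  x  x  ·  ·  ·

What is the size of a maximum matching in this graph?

For example, pair x1→q4, x2→q2, x3→q6, x4→q8, x5→q3, x6→q7, x7→q1, x8→q5.
All 8 left vertices are matched, so no larger matching exists.

8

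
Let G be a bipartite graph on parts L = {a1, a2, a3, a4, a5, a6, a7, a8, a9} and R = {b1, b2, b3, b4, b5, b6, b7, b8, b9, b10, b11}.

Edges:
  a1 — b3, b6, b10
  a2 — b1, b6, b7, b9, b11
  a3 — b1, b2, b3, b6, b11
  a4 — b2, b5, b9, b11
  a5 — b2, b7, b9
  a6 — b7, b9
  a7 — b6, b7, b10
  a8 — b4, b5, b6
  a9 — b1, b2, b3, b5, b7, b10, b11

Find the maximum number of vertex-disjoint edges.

For example, pair a1–b3, a2–b1, a3–b11, a4–b5, a5–b2, a6–b9, a7–b10, a8–b6, a9–b7.
All 9 left vertices are matched, so no larger matching exists.

9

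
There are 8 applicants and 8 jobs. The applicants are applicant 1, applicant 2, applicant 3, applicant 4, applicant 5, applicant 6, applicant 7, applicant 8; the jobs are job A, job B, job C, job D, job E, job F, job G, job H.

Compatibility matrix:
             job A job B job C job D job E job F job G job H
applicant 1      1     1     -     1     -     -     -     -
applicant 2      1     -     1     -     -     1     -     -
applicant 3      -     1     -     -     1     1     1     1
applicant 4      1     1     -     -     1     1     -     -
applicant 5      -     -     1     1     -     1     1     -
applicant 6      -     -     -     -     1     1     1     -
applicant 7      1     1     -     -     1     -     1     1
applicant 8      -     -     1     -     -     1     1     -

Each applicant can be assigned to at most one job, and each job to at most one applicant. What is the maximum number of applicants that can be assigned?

8

One maximum matching: applicant 1→job D, applicant 2→job C, applicant 3→job H, applicant 4→job A, applicant 5→job F, applicant 6→job E, applicant 7→job B, applicant 8→job G.
All 8 applicants are matched, so no larger matching exists.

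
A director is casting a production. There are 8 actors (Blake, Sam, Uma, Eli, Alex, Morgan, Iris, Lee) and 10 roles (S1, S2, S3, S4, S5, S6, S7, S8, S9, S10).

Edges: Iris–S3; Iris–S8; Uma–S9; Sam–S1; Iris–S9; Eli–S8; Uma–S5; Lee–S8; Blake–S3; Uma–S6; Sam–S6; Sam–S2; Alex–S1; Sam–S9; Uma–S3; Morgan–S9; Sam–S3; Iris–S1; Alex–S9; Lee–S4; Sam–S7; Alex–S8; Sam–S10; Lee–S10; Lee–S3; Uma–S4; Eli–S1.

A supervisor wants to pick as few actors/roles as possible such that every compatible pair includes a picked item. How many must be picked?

7

The 7 edges Blake–S3, Sam–S2, Uma–S6, Eli–S1, Alex–S8, Morgan–S9, Lee–S10 form a matching, so any vertex cover needs at least 7 vertices (one per matched edge).
Conversely {Sam, Uma, Lee, S1, S3, S8, S9} meets every edge and has exactly 7 vertices, so 7 is optimal.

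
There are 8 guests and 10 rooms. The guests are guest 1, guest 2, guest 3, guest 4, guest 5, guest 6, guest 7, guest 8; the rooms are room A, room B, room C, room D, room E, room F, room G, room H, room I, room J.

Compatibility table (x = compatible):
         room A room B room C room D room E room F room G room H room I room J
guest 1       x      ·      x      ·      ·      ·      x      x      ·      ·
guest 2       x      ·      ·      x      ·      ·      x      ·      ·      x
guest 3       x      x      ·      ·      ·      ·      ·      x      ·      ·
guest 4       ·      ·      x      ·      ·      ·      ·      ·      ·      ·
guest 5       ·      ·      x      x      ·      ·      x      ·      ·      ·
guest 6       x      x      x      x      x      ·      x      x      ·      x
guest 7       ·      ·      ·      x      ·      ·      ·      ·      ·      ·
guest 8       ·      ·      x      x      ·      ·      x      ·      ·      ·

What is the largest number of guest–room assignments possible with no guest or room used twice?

7

For example, pair guest 1–room H, guest 2–room J, guest 3–room B, guest 4–room C, guest 5–room G, guest 6–room A, guest 7–room D.
The set {guest 4, guest 5, guest 7, guest 8} has only 3 neighbours ({room C, room D, room G}), so by Hall's theorem at most 7 of the 8 guests can be matched.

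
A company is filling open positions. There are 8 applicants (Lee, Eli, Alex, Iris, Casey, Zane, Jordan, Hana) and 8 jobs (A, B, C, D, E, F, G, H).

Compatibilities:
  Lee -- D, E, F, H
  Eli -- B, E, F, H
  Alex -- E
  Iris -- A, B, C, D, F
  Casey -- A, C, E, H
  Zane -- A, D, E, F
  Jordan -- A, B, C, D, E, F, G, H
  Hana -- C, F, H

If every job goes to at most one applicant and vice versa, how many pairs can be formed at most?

One maximum matching: Lee–H, Eli–B, Alex–E, Iris–A, Casey–C, Zane–D, Jordan–G, Hana–F.
This saturates every applicant, so 8 is the maximum.

8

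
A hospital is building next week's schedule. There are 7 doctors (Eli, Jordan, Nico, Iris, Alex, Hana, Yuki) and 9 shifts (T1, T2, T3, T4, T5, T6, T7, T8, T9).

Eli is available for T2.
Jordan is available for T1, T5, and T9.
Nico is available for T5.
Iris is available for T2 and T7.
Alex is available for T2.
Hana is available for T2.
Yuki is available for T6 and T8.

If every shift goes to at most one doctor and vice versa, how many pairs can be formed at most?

A valid assignment of size 5: Eli→T2, Jordan→T9, Nico→T5, Iris→T7, Yuki→T6.
The set {Eli, Alex, Hana} has only 1 neighbour ({T2}), so by Hall's theorem at most 5 of the 7 doctors can be matched.

5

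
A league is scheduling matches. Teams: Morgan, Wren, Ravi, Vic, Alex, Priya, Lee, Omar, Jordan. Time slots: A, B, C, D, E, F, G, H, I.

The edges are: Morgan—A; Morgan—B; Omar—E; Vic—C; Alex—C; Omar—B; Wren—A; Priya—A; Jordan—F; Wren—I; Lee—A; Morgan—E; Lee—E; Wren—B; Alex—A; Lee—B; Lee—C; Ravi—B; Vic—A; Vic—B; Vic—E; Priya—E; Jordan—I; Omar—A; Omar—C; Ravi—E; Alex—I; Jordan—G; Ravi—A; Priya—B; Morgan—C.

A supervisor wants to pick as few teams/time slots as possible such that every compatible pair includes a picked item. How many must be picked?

6

The 6 edges Morgan–C, Wren–B, Ravi–A, Vic–E, Alex–I, Jordan–F form a matching, so any vertex cover needs at least 6 vertices (one per matched edge).
Conversely {Jordan, A, B, C, E, I} meets every edge and has exactly 6 vertices, so 6 is optimal.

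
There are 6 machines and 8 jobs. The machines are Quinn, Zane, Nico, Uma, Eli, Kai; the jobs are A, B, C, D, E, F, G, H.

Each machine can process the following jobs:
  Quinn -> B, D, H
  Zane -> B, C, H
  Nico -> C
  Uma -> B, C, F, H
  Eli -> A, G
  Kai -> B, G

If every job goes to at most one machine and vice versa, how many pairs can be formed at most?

6

For example, pair Quinn–D, Zane–H, Nico–C, Uma–F, Eli–G, Kai–B.
All 6 machines are matched, so no larger matching exists.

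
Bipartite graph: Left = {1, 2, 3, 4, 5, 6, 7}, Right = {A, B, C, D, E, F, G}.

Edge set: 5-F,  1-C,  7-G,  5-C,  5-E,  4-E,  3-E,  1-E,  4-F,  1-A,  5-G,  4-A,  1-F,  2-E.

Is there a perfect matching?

No

The set {2, 3, 6} has only 1 neighbour ({E}), so by Hall's theorem at most 5 of the 7 left vertices can be matched.
Hence no matching covers every left vertex.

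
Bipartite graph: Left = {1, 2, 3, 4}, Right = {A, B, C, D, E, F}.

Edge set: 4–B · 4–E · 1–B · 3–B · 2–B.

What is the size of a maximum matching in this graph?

2

For example, pair 1–B, 4–E.
The set {1, 2, 3} has only 1 neighbour ({B}), so by Hall's theorem at most 2 of the 4 left vertices can be matched.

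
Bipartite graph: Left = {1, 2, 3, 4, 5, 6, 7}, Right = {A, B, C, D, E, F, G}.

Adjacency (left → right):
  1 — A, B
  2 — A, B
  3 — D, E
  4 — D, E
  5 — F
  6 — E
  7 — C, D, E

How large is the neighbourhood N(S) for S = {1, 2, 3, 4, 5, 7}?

The union of neighbours of {1, 2, 3, 4, 5, 7} is {A, B, C, D, E, F}, which has 6 elements.
Since |N(S)| = 6 ≥ |S| = 6, Hall's condition holds for this subset.

6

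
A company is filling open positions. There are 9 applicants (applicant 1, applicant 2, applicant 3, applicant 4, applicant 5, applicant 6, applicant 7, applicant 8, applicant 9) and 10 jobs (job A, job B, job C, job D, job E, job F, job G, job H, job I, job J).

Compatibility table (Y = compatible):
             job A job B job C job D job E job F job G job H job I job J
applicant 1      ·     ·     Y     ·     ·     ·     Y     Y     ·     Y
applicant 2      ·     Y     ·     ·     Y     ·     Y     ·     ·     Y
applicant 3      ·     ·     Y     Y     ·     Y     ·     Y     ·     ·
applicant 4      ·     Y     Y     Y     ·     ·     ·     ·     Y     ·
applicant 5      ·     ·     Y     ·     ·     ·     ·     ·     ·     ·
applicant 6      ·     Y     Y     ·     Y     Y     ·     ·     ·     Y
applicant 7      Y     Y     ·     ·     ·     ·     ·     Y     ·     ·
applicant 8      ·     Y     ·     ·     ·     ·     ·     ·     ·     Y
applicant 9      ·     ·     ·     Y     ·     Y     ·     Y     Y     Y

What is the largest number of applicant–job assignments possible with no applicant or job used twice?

9

For example, pair applicant 1–job G, applicant 2–job E, applicant 3–job H, applicant 4–job I, applicant 5–job C, applicant 6–job F, applicant 7–job A, applicant 8–job B, applicant 9–job J.
This saturates every applicant, so 9 is the maximum.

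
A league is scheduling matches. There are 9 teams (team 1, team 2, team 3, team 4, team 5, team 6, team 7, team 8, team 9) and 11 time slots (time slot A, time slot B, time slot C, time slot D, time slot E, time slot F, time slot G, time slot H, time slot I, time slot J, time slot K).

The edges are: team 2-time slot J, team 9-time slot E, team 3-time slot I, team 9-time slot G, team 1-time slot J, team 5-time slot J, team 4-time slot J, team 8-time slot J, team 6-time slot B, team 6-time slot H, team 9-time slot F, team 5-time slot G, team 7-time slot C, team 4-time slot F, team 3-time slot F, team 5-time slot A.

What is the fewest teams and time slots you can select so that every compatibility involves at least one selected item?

7

{team 3, team 4, team 5, team 6, team 7, team 9, time slot J} is a vertex cover of size 7: every edge has an endpoint in this set.
No smaller cover exists because team 1–time slot J, team 3–time slot I, team 4–time slot F, team 5–time slot A, team 6–time slot H, team 7–time slot C, team 9–time slot G is a matching of size 7, and a cover must include an endpoint of each of these disjoint edges (König's theorem).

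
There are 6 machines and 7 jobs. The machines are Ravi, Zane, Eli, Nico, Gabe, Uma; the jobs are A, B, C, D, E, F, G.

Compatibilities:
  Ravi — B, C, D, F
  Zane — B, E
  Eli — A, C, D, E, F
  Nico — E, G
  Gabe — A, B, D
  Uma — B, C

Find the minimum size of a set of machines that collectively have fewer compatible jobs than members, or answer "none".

none

A matching saturating every machine exists, for instance Ravi→F, Zane→E, Eli→A, Nico→G, Gabe→D, Uma→B.
By Hall's marriage theorem, this means |N(S)| ≥ |S| for every subset S, so no violating subset exists.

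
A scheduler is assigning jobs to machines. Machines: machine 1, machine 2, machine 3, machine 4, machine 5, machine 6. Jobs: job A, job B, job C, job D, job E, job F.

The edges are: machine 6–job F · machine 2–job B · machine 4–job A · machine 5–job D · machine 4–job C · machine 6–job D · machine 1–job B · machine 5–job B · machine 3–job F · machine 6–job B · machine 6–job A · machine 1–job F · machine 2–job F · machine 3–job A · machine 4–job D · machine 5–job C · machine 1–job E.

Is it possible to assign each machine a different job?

Yes

For example, pair machine 1→job E, machine 2→job B, machine 3→job F, machine 4→job D, machine 5→job C, machine 6→job A.
Every machine is matched, so this is a perfect matching.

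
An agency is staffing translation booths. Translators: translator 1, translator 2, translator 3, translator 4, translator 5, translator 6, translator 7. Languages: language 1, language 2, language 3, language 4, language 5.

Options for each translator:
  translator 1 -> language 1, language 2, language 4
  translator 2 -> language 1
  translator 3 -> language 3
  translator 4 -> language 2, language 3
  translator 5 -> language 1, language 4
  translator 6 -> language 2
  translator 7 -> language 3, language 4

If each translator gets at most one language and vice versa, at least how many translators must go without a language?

3

One maximum matching: translator 1→language 4, translator 2→language 1, translator 3→language 3, translator 4→language 2.
The set {translator 1, translator 2, translator 3, translator 4, translator 5, translator 6, translator 7} has only 4 neighbours ({language 1, language 2, language 3, language 4}), so by Hall's theorem at most 4 of the 7 translators can be matched.
That matches 4 of the 7, leaving 3 unmatched; no matching can do better.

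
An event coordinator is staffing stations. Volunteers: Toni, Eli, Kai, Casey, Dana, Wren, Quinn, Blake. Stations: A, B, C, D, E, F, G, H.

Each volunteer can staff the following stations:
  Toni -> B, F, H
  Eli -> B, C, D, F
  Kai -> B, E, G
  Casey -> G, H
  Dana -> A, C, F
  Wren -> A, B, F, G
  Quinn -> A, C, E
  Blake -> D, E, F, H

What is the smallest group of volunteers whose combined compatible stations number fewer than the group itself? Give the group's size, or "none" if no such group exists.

none

A matching saturating every volunteer exists, for instance Toni→B, Eli→D, Kai→E, Casey→G, Dana→A, Wren→F, Quinn→C, Blake→H.
By Hall's marriage theorem, this means |N(S)| ≥ |S| for every subset S, so no violating subset exists.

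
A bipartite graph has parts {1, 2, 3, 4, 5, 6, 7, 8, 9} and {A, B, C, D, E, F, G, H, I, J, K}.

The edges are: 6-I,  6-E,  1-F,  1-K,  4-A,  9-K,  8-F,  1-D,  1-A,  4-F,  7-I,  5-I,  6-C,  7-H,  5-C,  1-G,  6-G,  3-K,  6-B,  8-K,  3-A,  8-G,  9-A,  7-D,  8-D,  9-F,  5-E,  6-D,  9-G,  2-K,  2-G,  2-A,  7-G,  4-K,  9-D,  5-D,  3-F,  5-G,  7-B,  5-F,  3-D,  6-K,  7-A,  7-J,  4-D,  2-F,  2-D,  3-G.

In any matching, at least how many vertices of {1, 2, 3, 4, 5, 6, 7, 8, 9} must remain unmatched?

For example, pair 1–G, 2–A, 3–K, 4–D, 5–I, 6–E, 7–J, 8–F.
The set {1, 2, 3, 4, 8, 9} has only 5 neighbours ({A, D, F, G, K}), so by Hall's theorem at most 8 of the 9 left vertices can be matched.
That matches 8 of the 9, leaving 1 unmatched; no matching can do better.

1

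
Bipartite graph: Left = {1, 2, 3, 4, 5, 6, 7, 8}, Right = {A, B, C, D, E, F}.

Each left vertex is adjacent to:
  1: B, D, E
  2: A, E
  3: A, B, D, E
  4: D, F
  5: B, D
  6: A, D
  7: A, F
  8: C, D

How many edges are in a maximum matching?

One maximum matching: 1→D, 2→A, 3→E, 4→F, 5→B, 8→C.
The set {1, 2, 3, 4, 5, 6, 7} has only 5 neighbours ({A, B, D, E, F}), so by Hall's theorem at most 6 of the 8 left vertices can be matched.

6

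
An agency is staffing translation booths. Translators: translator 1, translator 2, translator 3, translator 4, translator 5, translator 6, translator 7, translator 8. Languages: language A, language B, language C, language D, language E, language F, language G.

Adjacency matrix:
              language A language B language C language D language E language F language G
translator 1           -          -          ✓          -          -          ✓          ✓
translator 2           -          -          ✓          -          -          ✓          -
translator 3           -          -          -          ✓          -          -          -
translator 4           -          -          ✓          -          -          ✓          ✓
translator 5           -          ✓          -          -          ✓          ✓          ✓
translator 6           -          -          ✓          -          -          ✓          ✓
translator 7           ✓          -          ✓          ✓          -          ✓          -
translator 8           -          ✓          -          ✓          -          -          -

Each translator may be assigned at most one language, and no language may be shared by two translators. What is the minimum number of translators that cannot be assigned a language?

1

One maximum matching: translator 1–language G, translator 2–language C, translator 3–language D, translator 4–language F, translator 5–language E, translator 7–language A, translator 8–language B.
The set {translator 1, translator 2, translator 4, translator 6} has only 3 neighbours ({language C, language F, language G}), so by Hall's theorem at most 7 of the 8 translators can be matched.
That matches 7 of the 8, leaving 1 unmatched; no matching can do better.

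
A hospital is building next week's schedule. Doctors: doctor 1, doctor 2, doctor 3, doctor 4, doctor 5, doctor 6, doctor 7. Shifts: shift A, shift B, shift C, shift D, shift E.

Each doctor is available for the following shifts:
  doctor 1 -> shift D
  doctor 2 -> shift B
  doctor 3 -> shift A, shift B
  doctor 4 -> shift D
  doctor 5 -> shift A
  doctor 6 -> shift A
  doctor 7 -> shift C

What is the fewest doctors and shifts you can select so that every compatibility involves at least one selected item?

4

{doctor 7, shift A, shift B, shift D} is a vertex cover of size 4: every edge has an endpoint in this set.
No smaller cover exists because doctor 1–shift D, doctor 2–shift B, doctor 3–shift A, doctor 7–shift C is a matching of size 4, and a cover must include an endpoint of each of these disjoint edges (König's theorem).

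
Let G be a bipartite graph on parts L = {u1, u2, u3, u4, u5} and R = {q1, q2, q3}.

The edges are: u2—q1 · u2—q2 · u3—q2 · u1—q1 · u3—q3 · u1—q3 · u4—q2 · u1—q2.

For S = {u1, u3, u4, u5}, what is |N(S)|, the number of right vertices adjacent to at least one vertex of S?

3

The union of neighbours of {u1, u3, u4, u5} is {q1, q2, q3}, which has 3 elements.
Since |N(S)| = 3 < |S| = 4, Hall's condition fails for this subset.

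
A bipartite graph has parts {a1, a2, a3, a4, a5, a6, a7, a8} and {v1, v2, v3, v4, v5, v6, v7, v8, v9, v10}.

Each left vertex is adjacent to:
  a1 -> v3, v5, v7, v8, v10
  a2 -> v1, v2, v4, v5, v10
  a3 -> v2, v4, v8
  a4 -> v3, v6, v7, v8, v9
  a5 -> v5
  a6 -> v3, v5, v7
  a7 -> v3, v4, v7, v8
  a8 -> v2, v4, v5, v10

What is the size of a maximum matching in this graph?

A valid assignment of size 8: a1–v3, a2–v10, a3–v8, a4–v6, a5–v5, a6–v7, a7–v4, a8–v2.
This saturates every left vertex, so 8 is the maximum.

8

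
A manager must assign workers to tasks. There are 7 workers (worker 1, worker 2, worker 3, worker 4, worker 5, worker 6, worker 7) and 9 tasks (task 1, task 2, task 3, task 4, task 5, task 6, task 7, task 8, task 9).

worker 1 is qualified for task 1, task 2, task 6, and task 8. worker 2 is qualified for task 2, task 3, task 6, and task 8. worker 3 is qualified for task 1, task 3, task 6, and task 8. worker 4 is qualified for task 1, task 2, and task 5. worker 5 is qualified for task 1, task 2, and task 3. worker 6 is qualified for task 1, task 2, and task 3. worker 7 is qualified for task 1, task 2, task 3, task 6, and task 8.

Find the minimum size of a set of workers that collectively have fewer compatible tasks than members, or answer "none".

6

Take S = {worker 1, worker 2, worker 3, worker 5, worker 6, worker 7}. Its neighbourhood is {task 1, task 2, task 3, task 6, task 8}, so |N(S)| = 5 < |S| = 6.
Every subset of size less than 6 has at least as many neighbours as members, so 6 is the minimum.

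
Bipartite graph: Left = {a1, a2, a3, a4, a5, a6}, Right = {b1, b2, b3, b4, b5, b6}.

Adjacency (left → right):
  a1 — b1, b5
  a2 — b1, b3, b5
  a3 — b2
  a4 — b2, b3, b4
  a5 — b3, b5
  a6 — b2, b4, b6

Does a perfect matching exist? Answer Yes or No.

Yes

For example, pair a1→b1, a2→b5, a3→b2, a4→b4, a5→b3, a6→b6.
Every left vertex is matched, so this is a perfect matching.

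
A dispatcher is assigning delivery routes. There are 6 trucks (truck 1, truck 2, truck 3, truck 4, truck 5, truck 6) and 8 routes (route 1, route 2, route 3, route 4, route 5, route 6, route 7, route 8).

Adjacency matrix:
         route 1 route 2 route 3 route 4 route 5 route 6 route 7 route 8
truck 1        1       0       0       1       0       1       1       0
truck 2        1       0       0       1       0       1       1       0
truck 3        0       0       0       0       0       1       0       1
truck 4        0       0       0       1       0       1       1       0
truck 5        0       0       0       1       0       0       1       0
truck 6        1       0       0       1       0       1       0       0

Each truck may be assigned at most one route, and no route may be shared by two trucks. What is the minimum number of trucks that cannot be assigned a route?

A valid assignment of size 5: truck 1→route 4, truck 2→route 1, truck 3→route 8, truck 4→route 6, truck 5→route 7.
The set {truck 1, truck 2, truck 4, truck 5, truck 6} has only 4 neighbours ({route 1, route 4, route 6, route 7}), so by Hall's theorem at most 5 of the 6 trucks can be matched.
That matches 5 of the 6, leaving 1 unmatched; no matching can do better.

1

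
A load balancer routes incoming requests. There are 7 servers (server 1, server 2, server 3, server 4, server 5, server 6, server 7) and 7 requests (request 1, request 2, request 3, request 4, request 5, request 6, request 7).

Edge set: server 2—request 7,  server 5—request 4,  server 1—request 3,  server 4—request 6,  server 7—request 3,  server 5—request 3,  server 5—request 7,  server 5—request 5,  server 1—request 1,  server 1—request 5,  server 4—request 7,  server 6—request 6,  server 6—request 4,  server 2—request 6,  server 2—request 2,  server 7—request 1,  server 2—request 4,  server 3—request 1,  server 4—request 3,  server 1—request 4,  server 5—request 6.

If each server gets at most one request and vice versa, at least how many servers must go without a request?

0

For example, pair server 1→request 5, server 2→request 2, server 3→request 1, server 4→request 7, server 5→request 4, server 6→request 6, server 7→request 3.
This saturates every server, so 7 is the maximum.
That matches 7 of the 7, leaving 0 unmatched; no matching can do better.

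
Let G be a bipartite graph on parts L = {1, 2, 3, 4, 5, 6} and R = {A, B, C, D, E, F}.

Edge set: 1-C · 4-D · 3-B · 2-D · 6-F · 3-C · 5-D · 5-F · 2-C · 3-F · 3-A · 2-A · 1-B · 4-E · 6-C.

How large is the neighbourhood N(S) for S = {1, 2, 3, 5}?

The union of neighbours of {1, 2, 3, 5} is {A, B, C, D, F}, which has 5 elements.
Since |N(S)| = 5 ≥ |S| = 4, Hall's condition holds for this subset.

5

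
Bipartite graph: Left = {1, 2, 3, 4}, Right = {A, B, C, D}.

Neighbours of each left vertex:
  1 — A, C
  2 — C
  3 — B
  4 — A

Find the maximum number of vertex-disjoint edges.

One maximum matching: 1–A, 2–C, 3–B.
The set {1, 2, 4} has only 2 neighbours ({A, C}), so by Hall's theorem at most 3 of the 4 left vertices can be matched.

3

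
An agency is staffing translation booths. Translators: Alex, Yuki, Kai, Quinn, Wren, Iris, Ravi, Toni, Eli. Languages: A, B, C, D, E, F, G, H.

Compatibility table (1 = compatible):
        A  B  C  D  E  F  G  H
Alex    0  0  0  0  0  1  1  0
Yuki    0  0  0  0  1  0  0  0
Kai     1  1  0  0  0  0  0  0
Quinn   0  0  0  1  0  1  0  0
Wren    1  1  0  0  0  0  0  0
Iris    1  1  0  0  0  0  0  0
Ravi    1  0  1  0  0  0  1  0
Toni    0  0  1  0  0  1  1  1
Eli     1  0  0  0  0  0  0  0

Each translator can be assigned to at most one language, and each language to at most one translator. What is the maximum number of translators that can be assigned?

7

For example, pair Alex–G, Yuki–E, Kai–A, Quinn–D, Wren–B, Ravi–C, Toni–F.
The set {Kai, Wren, Iris, Eli} has only 2 neighbours ({A, B}), so by Hall's theorem at most 7 of the 9 translators can be matched.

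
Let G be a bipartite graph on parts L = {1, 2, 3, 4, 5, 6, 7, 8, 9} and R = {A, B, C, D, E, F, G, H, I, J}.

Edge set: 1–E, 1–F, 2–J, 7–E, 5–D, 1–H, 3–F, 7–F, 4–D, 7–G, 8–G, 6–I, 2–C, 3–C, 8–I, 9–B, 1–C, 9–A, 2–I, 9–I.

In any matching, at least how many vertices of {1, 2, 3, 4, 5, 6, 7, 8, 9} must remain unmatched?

1

One maximum matching: 1→H, 2→J, 3→F, 4→D, 6→I, 7→E, 8→G, 9→B.
The set {4, 5} has only 1 neighbour ({D}), so by Hall's theorem at most 8 of the 9 left vertices can be matched.
That matches 8 of the 9, leaving 1 unmatched; no matching can do better.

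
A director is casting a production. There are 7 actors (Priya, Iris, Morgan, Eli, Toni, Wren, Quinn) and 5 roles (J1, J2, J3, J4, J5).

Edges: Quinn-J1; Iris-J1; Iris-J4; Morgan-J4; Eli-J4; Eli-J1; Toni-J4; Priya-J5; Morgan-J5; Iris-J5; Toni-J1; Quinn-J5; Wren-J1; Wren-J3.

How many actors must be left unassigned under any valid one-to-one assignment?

3

For example, pair Priya-J5, Iris-J1, Morgan-J4, Wren-J3.
The set {Priya, Iris, Morgan, Eli, Toni, Quinn} has only 3 neighbours ({J1, J4, J5}), so by Hall's theorem at most 4 of the 7 actors can be matched.
That matches 4 of the 7, leaving 3 unmatched; no matching can do better.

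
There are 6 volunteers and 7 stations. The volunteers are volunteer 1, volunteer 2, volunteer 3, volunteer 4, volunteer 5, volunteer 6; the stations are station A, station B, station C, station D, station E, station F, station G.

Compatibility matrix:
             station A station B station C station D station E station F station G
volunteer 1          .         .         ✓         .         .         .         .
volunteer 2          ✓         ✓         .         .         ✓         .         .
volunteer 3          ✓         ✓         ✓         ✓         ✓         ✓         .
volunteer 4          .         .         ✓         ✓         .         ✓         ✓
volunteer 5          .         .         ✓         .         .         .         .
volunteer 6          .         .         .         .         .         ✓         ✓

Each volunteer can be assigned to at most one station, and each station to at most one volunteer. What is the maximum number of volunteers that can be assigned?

A valid assignment of size 5: volunteer 1–station C, volunteer 2–station A, volunteer 3–station B, volunteer 4–station D, volunteer 6–station F.
The set {volunteer 1, volunteer 5} has only 1 neighbour ({station C}), so by Hall's theorem at most 5 of the 6 volunteers can be matched.

5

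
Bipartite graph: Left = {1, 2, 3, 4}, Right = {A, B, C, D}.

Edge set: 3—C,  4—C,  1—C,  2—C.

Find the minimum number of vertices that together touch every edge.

The 1 edges 1–C form a matching, so any vertex cover needs at least 1 vertices (one per matched edge).
Conversely {C} meets every edge and has exactly 1 vertices, so 1 is optimal.

1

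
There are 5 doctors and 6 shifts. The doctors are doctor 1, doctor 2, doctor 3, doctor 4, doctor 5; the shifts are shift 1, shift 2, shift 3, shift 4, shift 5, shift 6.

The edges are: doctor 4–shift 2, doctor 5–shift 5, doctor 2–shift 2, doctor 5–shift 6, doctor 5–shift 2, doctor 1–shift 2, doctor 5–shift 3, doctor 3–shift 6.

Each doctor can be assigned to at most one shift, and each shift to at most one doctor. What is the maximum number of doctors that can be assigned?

One maximum matching: doctor 1-shift 2, doctor 3-shift 6, doctor 5-shift 5.
The set {doctor 1, doctor 2, doctor 4} has only 1 neighbour ({shift 2}), so by Hall's theorem at most 3 of the 5 doctors can be matched.

3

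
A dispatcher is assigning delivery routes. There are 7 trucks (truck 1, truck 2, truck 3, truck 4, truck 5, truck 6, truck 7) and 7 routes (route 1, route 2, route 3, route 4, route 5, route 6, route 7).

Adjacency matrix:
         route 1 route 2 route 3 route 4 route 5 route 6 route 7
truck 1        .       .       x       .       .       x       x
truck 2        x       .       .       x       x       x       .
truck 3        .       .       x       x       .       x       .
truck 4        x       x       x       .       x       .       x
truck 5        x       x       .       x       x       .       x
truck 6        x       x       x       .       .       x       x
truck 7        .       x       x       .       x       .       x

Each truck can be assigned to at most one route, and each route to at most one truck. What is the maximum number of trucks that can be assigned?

7

For example, pair truck 1→route 6, truck 2→route 1, truck 3→route 4, truck 4→route 3, truck 5→route 5, truck 6→route 2, truck 7→route 7.
All 7 trucks are matched, so no larger matching exists.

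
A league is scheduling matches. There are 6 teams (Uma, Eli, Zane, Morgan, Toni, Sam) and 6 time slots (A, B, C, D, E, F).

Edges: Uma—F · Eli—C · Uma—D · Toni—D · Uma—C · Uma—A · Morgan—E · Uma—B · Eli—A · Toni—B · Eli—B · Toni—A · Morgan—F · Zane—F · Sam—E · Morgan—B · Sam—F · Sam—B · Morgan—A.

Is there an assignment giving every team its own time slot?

For example, pair Uma–A, Eli–C, Zane–F, Morgan–E, Toni–D, Sam–B.
Every team is matched, so this is a perfect matching.

Yes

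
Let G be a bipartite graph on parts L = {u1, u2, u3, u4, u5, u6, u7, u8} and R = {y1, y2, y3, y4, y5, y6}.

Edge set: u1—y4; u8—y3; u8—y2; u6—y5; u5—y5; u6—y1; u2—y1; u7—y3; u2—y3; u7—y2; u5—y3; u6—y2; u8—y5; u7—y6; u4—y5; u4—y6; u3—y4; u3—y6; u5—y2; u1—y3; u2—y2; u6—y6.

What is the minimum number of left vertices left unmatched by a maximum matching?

2

One maximum matching: u1-y4, u2-y3, u3-y6, u4-y5, u5-y2, u6-y1.
The set {u1, u2, u3, u4, u5, u6, u7, u8} has only 6 neighbours ({y1, y2, y3, y4, y5, y6}), so by Hall's theorem at most 6 of the 8 left vertices can be matched.
That matches 6 of the 8, leaving 2 unmatched; no matching can do better.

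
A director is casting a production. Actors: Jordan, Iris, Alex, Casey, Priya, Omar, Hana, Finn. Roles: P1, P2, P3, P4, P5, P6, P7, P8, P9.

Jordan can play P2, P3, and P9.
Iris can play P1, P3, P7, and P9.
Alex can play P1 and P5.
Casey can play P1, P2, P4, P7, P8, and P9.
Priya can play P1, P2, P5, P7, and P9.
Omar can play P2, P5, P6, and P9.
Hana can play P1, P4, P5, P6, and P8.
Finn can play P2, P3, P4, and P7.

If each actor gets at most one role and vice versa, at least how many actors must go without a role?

A valid assignment of size 8: Jordan–P3, Iris–P9, Alex–P5, Casey–P1, Priya–P2, Omar–P6, Hana–P8, Finn–P7.
This saturates every actor, so 8 is the maximum.
That matches 8 of the 8, leaving 0 unmatched; no matching can do better.

0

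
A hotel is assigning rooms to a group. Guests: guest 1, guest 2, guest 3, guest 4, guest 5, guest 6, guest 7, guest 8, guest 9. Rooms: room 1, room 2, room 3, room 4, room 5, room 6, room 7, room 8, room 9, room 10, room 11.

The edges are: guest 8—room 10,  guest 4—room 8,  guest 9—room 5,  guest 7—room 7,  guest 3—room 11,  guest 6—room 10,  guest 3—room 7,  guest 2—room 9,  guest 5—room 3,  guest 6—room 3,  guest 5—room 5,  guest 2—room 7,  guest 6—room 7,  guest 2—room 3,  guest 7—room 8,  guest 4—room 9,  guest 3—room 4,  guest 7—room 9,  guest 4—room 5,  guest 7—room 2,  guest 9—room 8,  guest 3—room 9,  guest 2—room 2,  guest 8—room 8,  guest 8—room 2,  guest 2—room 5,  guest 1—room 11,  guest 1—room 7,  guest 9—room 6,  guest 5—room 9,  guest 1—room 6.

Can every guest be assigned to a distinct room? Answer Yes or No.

Yes

One maximum matching: guest 1–room 6, guest 2–room 5, guest 3–room 11, guest 4–room 9, guest 5–room 3, guest 6–room 7, guest 7–room 2, guest 8–room 10, guest 9–room 8.
Every guest is matched, so this matching saturates all of them.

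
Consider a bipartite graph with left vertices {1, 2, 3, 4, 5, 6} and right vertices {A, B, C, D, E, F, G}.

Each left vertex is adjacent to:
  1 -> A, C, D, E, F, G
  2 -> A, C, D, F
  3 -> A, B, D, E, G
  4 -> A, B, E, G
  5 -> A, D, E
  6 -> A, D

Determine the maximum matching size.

One maximum matching: 1–A, 2–F, 3–G, 4–B, 5–E, 6–D.
This saturates every left vertex, so 6 is the maximum.

6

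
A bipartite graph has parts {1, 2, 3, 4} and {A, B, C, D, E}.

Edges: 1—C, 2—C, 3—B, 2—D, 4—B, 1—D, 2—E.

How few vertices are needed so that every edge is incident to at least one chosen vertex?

{1, 2, B} is a vertex cover of size 3: every edge has an endpoint in this set.
No smaller cover exists because 1–C, 2–E, 3–B is a matching of size 3, and a cover must include an endpoint of each of these disjoint edges (König's theorem).

3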